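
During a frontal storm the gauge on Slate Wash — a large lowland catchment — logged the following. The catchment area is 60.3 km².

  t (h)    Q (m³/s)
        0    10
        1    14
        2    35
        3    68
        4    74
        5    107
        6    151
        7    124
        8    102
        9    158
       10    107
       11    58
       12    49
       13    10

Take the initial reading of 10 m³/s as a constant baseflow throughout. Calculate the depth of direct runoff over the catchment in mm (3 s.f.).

d ≈ 55.3 mm

Direct runoff: 0.0, 4.0, 25.0, 58.0, 64.0, 97.0, 141.0, 114.0, 92.0, 148.0, 97.0, 48.0, 39.0, 0.0 m³/s; ΣQ_DR = 927.0 m³/s.
V = ΣQ_DR · Δt = 927.0 × 3600 s = 3.337 × 10^6 m³.
Over A = 60.3 km², depth = V / A = 55.3 mm.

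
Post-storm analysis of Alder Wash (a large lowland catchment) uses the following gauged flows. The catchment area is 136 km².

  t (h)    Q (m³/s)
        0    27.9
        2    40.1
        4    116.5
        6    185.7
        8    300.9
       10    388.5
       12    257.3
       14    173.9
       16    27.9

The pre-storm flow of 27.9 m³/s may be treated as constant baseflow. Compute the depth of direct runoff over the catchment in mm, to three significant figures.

d ≈ 67.1 mm

Direct runoff: 0.0, 12.2, 88.6, 157.8, 273.0, 360.6, 229.4, 146.0, 0.0 m³/s; ΣQ_DR = 1268 m³/s.
V = ΣQ_DR · Δt = 1268 × 7200 s = 9.127 × 10^6 m³.
Over A = 136 km², depth = V / A = 67.1 mm.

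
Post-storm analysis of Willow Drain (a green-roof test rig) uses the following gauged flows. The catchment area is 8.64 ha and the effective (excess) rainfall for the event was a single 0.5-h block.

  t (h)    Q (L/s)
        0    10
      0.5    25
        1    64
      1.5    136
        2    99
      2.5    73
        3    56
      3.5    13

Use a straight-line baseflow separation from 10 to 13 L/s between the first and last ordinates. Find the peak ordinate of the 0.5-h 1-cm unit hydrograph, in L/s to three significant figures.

Direct runoff: 0.00, 14.57, 53.14, 124.71, 87.29, 60.86, 43.43, 0.00 L/s; ΣQ_DR = 384.0 L/s, peak = 124.71 L/s.
Runoff depth d = ΣQ_DR·Δt / A = 384.0 × 1800 / (8.64 ha) = 8.000 mm.
The 1-cm UH is the DRH scaled by (10 mm)/d, so U_p = 124.71 × 10/8.000 = 156 L/s.

U_p ≈ 156 L/s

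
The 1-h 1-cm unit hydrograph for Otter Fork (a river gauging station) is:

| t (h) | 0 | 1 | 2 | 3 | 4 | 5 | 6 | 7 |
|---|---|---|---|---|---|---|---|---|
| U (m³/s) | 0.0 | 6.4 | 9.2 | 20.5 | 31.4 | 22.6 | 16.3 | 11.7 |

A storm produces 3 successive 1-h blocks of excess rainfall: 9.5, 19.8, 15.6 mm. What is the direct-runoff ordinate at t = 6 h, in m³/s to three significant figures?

By discrete convolution, Q_j = Σ (P_i / 10 mm) · U_{j−i}.
At t = 6 h (j=6): Q = (9.5/10)·16.3 + (19.8/10)·22.6 + (15.6/10)·31.4 = 109 m³/s.

Q ≈ 109 m³/s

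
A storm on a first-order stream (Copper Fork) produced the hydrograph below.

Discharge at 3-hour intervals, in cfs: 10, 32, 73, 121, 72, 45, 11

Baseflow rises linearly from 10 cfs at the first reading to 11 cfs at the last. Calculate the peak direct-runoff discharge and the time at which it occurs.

Subtracting baseflow gives direct-runoff ordinates: 0.00, 21.83, 62.67, 110.50, 61.33, 34.17, 0.00 cfs.
The maximum is 110.50 cfs, occurring at the reading for t = 9 h.

Q_p = 110.50 cfs at t = 9 h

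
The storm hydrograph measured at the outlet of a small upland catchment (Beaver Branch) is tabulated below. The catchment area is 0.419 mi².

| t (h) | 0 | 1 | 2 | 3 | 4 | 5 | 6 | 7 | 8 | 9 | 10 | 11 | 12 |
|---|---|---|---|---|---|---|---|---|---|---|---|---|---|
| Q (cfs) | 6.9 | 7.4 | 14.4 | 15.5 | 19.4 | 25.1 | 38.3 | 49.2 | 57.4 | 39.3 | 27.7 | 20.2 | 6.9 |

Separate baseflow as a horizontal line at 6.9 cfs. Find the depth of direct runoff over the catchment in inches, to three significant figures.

Direct runoff: 0.0, 0.5, 7.5, 8.6, 12.5, 18.2, 31.4, 42.3, 50.5, 32.4, 20.8, 13.3, 0.0 cfs; ΣQ_DR = 238.0 cfs.
V = ΣQ_DR · Δt = 238.0 × 3600 s = 8.568 × 10^5 ft³.
Over A = 0.419 mi², depth = V / A = 0.880 in.

d ≈ 0.880 in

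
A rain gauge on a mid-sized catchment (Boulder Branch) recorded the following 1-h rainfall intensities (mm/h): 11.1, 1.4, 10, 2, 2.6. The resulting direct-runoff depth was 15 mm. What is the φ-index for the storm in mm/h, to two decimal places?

Only the 2 blocks with intensity above φ contribute runoff: 11.1, 10 mm/h.
Σ(I−φ)·Δt = d  ⇒  (11.1+10 − 2φ)·1 = 15
φ = (21.10 − 15/1) / 2 = 3.05 mm/h.

φ ≈ 3.05 mm/h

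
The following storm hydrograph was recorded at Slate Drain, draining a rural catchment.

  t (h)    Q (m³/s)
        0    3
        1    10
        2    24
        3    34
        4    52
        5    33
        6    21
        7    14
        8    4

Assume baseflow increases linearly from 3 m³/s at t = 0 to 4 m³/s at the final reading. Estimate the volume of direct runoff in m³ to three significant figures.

V ≈ 5.89 × 10^5 m³

Direct-runoff ordinates (Q − Q_b): 0.00, 6.88, 20.75, 30.62, 48.50, 29.38, 17.25, 10.12, 0.00 m³/s.
ΣQ_DR = 163.5 m³/s.
With Δt = 1 h = 3600 s, V = ΣQ_DR · Δt = 163.5 × 3600 = 5.89 × 10^5 m³.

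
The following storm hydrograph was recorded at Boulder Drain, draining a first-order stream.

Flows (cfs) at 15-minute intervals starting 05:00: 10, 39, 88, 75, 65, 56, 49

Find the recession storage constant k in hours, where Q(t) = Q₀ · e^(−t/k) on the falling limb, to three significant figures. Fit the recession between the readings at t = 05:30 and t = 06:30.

On the falling limb, Q drops from 88 to 49 cfs between t = 05:30 and t = 06:30 (Δt = 1 h).
k = −Δt / ln(Q₂/Q₁) = −1 / ln(49/88) = 1.71 h.

k ≈ 1.71 h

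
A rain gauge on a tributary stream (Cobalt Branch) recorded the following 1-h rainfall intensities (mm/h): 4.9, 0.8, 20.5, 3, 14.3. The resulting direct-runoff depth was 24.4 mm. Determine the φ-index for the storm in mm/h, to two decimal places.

Only the 2 blocks with intensity above φ contribute runoff: 20.5, 14.3 mm/h.
Σ(I−φ)·Δt = d  ⇒  (20.5+14.3 − 2φ)·1 = 24.4
φ = (34.80 − 24.4/1) / 2 = 5.20 mm/h.

φ ≈ 5.20 mm/h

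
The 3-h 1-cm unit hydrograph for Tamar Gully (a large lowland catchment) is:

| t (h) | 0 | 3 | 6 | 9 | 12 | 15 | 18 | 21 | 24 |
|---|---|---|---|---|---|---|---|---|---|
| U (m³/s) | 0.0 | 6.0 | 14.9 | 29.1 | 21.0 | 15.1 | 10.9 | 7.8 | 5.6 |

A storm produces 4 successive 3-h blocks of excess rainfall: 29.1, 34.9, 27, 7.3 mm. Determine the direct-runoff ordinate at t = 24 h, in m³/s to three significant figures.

By discrete convolution, Q_j = Σ (P_i / 10 mm) · U_{j−i}.
At t = 24 h (j=8): Q = (29.1/10)·5.6 + (34.9/10)·7.8 + (27/10)·10.9 + (7.3/10)·15.1 = 84.0 m³/s.

Q ≈ 84.0 m³/s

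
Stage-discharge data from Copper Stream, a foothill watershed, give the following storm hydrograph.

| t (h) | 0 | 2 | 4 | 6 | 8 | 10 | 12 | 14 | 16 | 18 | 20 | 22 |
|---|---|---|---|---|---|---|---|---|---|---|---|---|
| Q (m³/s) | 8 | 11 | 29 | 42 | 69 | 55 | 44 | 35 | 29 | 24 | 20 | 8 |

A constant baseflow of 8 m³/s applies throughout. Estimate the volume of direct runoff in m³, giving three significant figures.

V ≈ 2.00 × 10^6 m³

Direct-runoff ordinates (Q − Q_b): 0.0, 3.0, 21.0, 34.0, 61.0, 47.0, 36.0, 27.0, 21.0, 16.0, 12.0, 0.0 m³/s.
ΣQ_DR = 278.0 m³/s.
With Δt = 2 h = 7200 s, V = ΣQ_DR · Δt = 278.0 × 7200 = 2.00 × 10^6 m³.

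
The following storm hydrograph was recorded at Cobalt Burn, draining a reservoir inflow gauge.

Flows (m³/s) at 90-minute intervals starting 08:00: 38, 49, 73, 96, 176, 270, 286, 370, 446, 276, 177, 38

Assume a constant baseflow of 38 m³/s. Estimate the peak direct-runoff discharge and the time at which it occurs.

Subtracting baseflow gives direct-runoff ordinates: 0.0, 11.0, 35.0, 58.0, 138.0, 232.0, 248.0, 332.0, 408.0, 238.0, 139.0, 0.0 m³/s.
The maximum is 408.0 m³/s, occurring at the reading for t = 20:00.

Q_p = 408.0 m³/s at t = 20:00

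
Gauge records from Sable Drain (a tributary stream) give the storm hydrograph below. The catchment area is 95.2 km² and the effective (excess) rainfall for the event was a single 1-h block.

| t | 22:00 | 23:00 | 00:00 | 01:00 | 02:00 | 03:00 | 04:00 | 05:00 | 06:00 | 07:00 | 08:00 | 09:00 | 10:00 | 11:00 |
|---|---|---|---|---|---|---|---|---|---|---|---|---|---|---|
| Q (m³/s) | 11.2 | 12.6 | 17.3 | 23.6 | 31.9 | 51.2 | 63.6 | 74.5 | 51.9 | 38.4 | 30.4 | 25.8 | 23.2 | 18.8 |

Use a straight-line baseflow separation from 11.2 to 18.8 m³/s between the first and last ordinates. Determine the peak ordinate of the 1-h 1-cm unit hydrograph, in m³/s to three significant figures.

U_p ≈ 59.2 m³/s

Direct runoff: 0.00, 0.82, 4.93, 10.65, 18.36, 37.08, 48.89, 59.21, 36.02, 21.94, 13.35, 8.17, 4.98, 0.00 m³/s; ΣQ_DR = 264.4 m³/s, peak = 59.21 m³/s.
Runoff depth d = ΣQ_DR·Δt / A = 264.4 × 3600 / (95.2 km²) = 9.998 mm.
The 1-cm UH is the DRH scaled by (10 mm)/d, so U_p = 59.21 × 10/9.998 = 59.2 m³/s.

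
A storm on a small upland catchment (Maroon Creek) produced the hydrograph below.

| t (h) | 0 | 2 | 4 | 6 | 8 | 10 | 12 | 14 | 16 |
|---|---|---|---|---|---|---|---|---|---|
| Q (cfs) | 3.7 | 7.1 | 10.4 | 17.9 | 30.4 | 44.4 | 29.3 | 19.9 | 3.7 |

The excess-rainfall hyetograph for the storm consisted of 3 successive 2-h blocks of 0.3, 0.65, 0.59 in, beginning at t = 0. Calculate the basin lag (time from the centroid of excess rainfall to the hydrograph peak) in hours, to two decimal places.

Centroid of excess rainfall: t_c = Σ P_i·t̄_i / ΣP_i = 3.3766 h (block centres at 1, 3, 5 h).
Hydrograph peak occurs at t = 10 h, so basin lag t_L = 10 − 3.3766 = 6.62 h.

t_L ≈ 6.62 h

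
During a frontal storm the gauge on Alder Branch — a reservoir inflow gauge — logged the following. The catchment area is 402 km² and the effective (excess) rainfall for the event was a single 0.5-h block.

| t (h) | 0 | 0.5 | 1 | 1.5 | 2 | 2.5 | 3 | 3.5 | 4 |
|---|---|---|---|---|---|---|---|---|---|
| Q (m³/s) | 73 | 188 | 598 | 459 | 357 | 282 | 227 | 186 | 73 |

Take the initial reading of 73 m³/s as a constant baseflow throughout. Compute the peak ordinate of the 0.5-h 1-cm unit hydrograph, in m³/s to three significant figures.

Direct runoff: 0.0, 115.0, 525.0, 386.0, 284.0, 209.0, 154.0, 113.0, 0.0 m³/s; ΣQ_DR = 1786 m³/s, peak = 525.0 m³/s.
Runoff depth d = ΣQ_DR·Δt / A = 1786 × 1800 / (402 km²) = 7.997 mm.
The 1-cm UH is the DRH scaled by (10 mm)/d, so U_p = 525.0 × 10/7.997 = 656 m³/s.

U_p ≈ 656 m³/s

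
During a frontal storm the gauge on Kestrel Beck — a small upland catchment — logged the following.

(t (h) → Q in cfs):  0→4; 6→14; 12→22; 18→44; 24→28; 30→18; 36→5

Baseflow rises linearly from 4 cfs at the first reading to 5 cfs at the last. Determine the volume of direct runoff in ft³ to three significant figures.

V ≈ 2.24 × 10^6 ft³

Direct-runoff ordinates (Q − Q_b): 0.00, 9.83, 17.67, 39.50, 23.33, 13.17, 0.00 cfs.
ΣQ_DR = 103.5 cfs.
With Δt = 6 h = 21600 s, V = ΣQ_DR · Δt = 103.5 × 21600 = 2.24 × 10^6 ft³.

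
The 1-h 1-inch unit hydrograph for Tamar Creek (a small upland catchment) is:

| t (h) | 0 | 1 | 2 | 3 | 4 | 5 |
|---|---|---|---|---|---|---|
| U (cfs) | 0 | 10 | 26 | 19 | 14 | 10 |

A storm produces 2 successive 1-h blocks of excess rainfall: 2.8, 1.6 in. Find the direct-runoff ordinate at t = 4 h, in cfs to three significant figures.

By discrete convolution, Q_j = Σ (P_i / 1 in) · U_{j−i}.
At t = 4 h (j=4): Q = (2.8/1)·14 + (1.6/1)·19 = 69.6 cfs.

Q ≈ 69.6 cfs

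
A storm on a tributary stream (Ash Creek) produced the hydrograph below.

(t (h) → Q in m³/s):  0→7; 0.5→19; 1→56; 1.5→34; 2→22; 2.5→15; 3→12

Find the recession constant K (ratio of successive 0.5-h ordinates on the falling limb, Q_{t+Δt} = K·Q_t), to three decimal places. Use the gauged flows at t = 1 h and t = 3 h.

K ≈ 0.680

Using the recession-limb readings at t = 1 h and t = 3 h: Q falls from 56 to 12 m³/s over 4 intervals.
K = (Q₂/Q₁)^(1/4) = (12/56)^(1/4) = 0.680.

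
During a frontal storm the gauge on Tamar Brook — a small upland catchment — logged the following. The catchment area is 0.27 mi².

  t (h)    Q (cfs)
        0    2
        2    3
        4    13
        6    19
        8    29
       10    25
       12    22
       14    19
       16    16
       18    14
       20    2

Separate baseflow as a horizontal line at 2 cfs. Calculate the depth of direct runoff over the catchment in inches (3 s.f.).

Direct runoff: 0.0, 1.0, 11.0, 17.0, 27.0, 23.0, 20.0, 17.0, 14.0, 12.0, 0.0 cfs; ΣQ_DR = 142.0 cfs.
V = ΣQ_DR · Δt = 142.0 × 7200 s = 1.022 × 10^6 ft³.
Over A = 0.27 mi², depth = V / A = 1.63 in.

d ≈ 1.63 in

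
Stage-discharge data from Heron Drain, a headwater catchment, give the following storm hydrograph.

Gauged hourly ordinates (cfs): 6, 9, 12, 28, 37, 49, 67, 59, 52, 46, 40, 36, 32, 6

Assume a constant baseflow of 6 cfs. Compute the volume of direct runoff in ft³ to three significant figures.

V ≈ 1.42 × 10^6 ft³

Direct-runoff ordinates (Q − Q_b): 0.0, 3.0, 6.0, 22.0, 31.0, 43.0, 61.0, 53.0, 46.0, 40.0, 34.0, 30.0, 26.0, 0.0 cfs.
ΣQ_DR = 395.0 cfs.
With Δt = 1 h = 3600 s, V = ΣQ_DR · Δt = 395.0 × 3600 = 1.42 × 10^6 ft³.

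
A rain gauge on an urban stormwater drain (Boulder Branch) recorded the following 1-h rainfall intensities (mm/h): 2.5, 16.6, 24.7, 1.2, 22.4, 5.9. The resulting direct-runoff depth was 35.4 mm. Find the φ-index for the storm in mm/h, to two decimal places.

Only the 3 blocks with intensity above φ contribute runoff: 16.6, 24.7, 22.4 mm/h.
Σ(I−φ)·Δt = d  ⇒  (16.6+24.7+22.4 − 3φ)·1 = 35.4
φ = (63.70 − 35.4/1) / 3 = 9.43 mm/h.

φ ≈ 9.43 mm/h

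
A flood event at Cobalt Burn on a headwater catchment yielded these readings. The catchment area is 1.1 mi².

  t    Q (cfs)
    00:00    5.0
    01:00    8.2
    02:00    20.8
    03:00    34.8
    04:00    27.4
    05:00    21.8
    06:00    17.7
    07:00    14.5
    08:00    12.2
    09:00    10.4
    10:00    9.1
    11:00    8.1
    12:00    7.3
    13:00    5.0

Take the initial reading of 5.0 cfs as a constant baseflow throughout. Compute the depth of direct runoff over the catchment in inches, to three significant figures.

d ≈ 0.186 in

Direct runoff: 0.0, 3.2, 15.8, 29.8, 22.4, 16.8, 12.7, 9.5, 7.2, 5.4, 4.1, 3.1, 2.3, 0.0 cfs; ΣQ_DR = 132.3 cfs.
V = ΣQ_DR · Δt = 132.3 × 3600 s = 4.763 × 10^5 ft³.
Over A = 1.1 mi², depth = V / A = 0.186 in.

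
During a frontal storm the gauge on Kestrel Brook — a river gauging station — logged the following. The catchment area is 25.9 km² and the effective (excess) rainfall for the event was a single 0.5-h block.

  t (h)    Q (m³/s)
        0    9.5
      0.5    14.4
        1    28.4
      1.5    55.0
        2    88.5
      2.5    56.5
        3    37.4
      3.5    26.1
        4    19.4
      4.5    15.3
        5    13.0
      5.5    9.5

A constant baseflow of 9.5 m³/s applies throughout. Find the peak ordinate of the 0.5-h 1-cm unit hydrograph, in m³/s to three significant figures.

Direct runoff: 0.0, 4.9, 18.9, 45.5, 79.0, 47.0, 27.9, 16.6, 9.9, 5.8, 3.5, 0.0 m³/s; ΣQ_DR = 259.0 m³/s, peak = 79.0 m³/s.
Runoff depth d = ΣQ_DR·Δt / A = 259.0 × 1800 / (25.9 km²) = 18.00 mm.
The 1-cm UH is the DRH scaled by (10 mm)/d, so U_p = 79.0 × 10/18.00 = 43.9 m³/s.

U_p ≈ 43.9 m³/s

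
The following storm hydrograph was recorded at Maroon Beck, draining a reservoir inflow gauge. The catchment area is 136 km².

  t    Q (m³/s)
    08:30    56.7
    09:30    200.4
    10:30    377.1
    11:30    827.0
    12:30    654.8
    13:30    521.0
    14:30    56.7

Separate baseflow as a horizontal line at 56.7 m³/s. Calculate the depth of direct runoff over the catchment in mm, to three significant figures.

d ≈ 60.8 mm

Direct runoff: 0.0, 143.7, 320.4, 770.3, 598.1, 464.3, 0.0 m³/s; ΣQ_DR = 2297 m³/s.
V = ΣQ_DR · Δt = 2297 × 3600 s = 8.268 × 10^6 m³.
Over A = 136 km², depth = V / A = 60.8 mm.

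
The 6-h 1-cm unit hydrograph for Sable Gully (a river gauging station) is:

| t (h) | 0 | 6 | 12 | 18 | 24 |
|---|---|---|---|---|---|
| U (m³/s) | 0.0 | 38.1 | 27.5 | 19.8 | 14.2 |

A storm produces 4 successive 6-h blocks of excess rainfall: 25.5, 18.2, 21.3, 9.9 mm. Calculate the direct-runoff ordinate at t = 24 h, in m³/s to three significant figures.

By discrete convolution, Q_j = Σ (P_i / 10 mm) · U_{j−i}.
At t = 24 h (j=4): Q = (25.5/10)·14.2 + (18.2/10)·19.8 + (21.3/10)·27.5 + (9.9/10)·38.1 = 169 m³/s.

Q ≈ 169 m³/s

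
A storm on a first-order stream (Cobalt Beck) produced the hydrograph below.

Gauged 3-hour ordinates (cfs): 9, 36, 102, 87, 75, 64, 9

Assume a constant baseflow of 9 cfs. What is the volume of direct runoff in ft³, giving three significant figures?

Direct-runoff ordinates (Q − Q_b): 0.0, 27.0, 93.0, 78.0, 66.0, 55.0, 0.0 cfs.
ΣQ_DR = 319.0 cfs.
With Δt = 3 h = 10800 s, V = ΣQ_DR · Δt = 319.0 × 10800 = 3.45 × 10^6 ft³.

V ≈ 3.45 × 10^6 ft³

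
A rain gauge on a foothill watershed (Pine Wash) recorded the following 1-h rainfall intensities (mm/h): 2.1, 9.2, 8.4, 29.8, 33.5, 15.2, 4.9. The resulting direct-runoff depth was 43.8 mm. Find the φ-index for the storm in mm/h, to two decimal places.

Only the 3 blocks with intensity above φ contribute runoff: 29.8, 33.5, 15.2 mm/h.
Σ(I−φ)·Δt = d  ⇒  (29.8+33.5+15.2 − 3φ)·1 = 43.8
φ = (78.50 − 43.8/1) / 3 = 11.57 mm/h.

φ ≈ 11.57 mm/h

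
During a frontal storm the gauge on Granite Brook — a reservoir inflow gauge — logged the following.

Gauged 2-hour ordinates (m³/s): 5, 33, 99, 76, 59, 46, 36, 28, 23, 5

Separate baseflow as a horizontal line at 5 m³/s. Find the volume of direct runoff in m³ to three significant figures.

Direct-runoff ordinates (Q − Q_b): 0.0, 28.0, 94.0, 71.0, 54.0, 41.0, 31.0, 23.0, 18.0, 0.0 m³/s.
ΣQ_DR = 360.0 m³/s.
With Δt = 2 h = 7200 s, V = ΣQ_DR · Δt = 360.0 × 7200 = 2.59 × 10^6 m³.

V ≈ 2.59 × 10^6 m³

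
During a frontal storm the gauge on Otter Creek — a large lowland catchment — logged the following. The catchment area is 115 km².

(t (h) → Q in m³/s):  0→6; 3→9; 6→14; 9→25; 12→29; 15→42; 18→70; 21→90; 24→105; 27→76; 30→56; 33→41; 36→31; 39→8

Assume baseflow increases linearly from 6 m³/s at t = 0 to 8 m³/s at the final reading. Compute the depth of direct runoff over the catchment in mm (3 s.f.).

Direct runoff: 0.00, 2.85, 7.69, 18.54, 22.38, 35.23, 63.08, 82.92, 97.77, 68.62, 48.46, 33.31, 23.15, 0.00 m³/s; ΣQ_DR = 504.0 m³/s.
V = ΣQ_DR · Δt = 504.0 × 10800 s = 5.443 × 10^6 m³.
Over A = 115 km², depth = V / A = 47.3 mm.

d ≈ 47.3 mm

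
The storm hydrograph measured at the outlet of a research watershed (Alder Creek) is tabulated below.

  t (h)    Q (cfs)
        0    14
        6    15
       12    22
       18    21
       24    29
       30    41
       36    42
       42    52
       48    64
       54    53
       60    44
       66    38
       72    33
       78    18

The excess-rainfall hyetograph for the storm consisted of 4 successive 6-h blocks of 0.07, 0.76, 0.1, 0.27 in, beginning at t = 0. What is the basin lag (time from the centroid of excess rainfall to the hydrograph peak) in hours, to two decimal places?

t_L ≈ 36.15 h

Centroid of excess rainfall: t_c = Σ P_i·t̄_i / ΣP_i = 11.8500 h (block centres at 3, 9, 15, 21 h).
Hydrograph peak occurs at t = 48 h, so basin lag t_L = 48 − 11.8500 = 36.15 h.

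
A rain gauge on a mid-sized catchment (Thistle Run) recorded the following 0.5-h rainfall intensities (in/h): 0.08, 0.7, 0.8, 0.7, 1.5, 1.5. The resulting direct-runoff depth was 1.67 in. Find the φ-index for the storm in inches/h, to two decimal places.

φ ≈ 0.37 in/h

Only the 5 blocks with intensity above φ contribute runoff: 0.7, 0.8, 0.7, 1.5, 1.5 in/h.
Σ(I−φ)·Δt = d  ⇒  (0.7+0.8+0.7+1.5+1.5 − 5φ)·0.5 = 1.67
φ = (5.200 − 1.67/0.5) / 5 = 0.37 in/h.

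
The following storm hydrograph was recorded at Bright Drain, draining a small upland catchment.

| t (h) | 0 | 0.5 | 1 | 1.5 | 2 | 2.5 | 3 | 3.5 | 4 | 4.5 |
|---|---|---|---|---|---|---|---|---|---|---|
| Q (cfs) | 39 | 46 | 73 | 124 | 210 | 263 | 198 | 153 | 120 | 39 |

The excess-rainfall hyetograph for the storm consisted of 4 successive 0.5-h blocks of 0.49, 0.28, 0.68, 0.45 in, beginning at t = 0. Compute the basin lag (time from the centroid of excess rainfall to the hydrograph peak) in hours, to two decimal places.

Centroid of excess rainfall: t_c = Σ P_i·t̄_i / ΣP_i = 1.0368 h (block centres at 0.25, 0.75, 1.25, 1.75 h).
Hydrograph peak occurs at t = 2.5 h, so basin lag t_L = 2.5 − 1.0368 = 1.46 h.

t_L ≈ 1.46 h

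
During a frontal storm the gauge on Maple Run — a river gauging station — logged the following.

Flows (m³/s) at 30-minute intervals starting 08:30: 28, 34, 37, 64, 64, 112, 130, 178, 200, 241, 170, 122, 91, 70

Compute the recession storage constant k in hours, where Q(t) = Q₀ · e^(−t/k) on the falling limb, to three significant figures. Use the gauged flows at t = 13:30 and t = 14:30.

k ≈ 1.60 h

On the falling limb, Q drops from 170 to 91 m³/s between t = 13:30 and t = 14:30 (Δt = 1 h).
k = −Δt / ln(Q₂/Q₁) = −1 / ln(91/170) = 1.60 h.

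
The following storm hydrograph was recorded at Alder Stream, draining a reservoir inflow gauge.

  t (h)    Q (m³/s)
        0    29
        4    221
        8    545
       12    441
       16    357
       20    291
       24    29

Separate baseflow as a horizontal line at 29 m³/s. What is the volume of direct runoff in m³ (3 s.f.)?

V ≈ 2.46 × 10^7 m³

Direct-runoff ordinates (Q − Q_b): 0.0, 192.0, 516.0, 412.0, 328.0, 262.0, 0.0 m³/s.
ΣQ_DR = 1710 m³/s.
With Δt = 4 h = 14400 s, V = ΣQ_DR · Δt = 1710 × 14400 = 2.46 × 10^7 m³.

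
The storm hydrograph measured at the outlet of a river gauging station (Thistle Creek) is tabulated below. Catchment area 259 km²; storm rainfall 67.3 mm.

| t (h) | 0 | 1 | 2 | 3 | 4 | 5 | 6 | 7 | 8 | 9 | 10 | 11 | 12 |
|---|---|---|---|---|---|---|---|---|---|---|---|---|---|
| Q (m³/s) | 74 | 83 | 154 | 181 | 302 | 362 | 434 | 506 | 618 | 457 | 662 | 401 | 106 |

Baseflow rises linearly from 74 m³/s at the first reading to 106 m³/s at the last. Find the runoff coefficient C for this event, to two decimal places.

ΣQ_DR = 3170 m³/s; V = ΣQ_DR·Δt = 1.141 × 10^7 m³.
Runoff depth d = V / A = 44.06 mm.
C = d / P = 44.06 / 67.3 = 0.65.

C ≈ 0.65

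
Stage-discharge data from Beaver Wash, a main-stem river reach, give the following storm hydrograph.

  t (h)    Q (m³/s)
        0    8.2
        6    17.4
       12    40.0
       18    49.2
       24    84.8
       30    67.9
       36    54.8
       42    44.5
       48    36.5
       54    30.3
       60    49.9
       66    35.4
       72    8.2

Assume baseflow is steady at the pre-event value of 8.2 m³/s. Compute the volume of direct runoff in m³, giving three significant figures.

Direct-runoff ordinates (Q − Q_b): 0.0, 9.2, 31.8, 41.0, 76.6, 59.7, 46.6, 36.3, 28.3, 22.1, 41.7, 27.2, 0.0 m³/s.
ΣQ_DR = 420.5 m³/s.
With Δt = 6 h = 21600 s, V = ΣQ_DR · Δt = 420.5 × 21600 = 9.08 × 10^6 m³.

V ≈ 9.08 × 10^6 m³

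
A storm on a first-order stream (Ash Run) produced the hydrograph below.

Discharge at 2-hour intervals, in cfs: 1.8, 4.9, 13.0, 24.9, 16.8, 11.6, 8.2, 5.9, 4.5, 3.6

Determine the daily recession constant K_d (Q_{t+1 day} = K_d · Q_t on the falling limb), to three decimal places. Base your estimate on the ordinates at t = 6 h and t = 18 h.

K_d ≈ 0.021

Between t = 6 h and t = 18 h the flow falls from 24.9 to 3.6 cfs over 6×2 h = 12 h.
Per-interval ratio K = (3.6/24.9)^(1/6) = 0.7245; K_d = K^(24/2) = 0.021.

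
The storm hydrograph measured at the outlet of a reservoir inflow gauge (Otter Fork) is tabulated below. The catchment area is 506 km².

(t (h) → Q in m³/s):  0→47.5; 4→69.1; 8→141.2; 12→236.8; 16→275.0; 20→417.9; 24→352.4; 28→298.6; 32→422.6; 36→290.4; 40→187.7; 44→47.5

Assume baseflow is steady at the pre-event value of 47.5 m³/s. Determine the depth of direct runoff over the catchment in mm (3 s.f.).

d ≈ 63.1 mm

Direct runoff: 0.0, 21.6, 93.7, 189.3, 227.5, 370.4, 304.9, 251.1, 375.1, 242.9, 140.2, 0.0 m³/s; ΣQ_DR = 2217 m³/s.
V = ΣQ_DR · Δt = 2217 × 14400 s = 3.192 × 10^7 m³.
Over A = 506 km², depth = V / A = 63.1 mm.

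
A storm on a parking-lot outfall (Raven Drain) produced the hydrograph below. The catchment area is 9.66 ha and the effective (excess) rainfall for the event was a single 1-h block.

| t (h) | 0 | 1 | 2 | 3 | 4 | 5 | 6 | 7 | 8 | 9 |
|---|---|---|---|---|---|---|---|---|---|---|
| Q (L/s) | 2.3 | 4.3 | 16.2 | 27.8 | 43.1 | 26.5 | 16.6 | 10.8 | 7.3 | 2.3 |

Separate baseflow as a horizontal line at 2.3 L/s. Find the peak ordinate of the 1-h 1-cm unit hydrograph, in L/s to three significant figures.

Direct runoff: 0.0, 2.0, 13.9, 25.5, 40.8, 24.2, 14.3, 8.5, 5.0, 0.0 L/s; ΣQ_DR = 134.2 L/s, peak = 40.8 L/s.
Runoff depth d = ΣQ_DR·Δt / A = 134.2 × 3600 / (9.66 ha) = 5.001 mm.
The 1-cm UH is the DRH scaled by (10 mm)/d, so U_p = 40.8 × 10/5.001 = 81.6 L/s.

U_p ≈ 81.6 L/s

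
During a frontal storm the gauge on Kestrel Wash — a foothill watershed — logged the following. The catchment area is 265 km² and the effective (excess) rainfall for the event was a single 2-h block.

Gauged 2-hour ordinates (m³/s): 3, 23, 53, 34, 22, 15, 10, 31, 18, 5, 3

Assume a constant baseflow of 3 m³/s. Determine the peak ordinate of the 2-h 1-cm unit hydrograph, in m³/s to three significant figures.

Direct runoff: 0.0, 20.0, 50.0, 31.0, 19.0, 12.0, 7.0, 28.0, 15.0, 2.0, 0.0 m³/s; ΣQ_DR = 184.0 m³/s, peak = 50.0 m³/s.
Runoff depth d = ΣQ_DR·Δt / A = 184.0 × 7200 / (265 km²) = 4.999 mm.
The 1-cm UH is the DRH scaled by (10 mm)/d, so U_p = 50.0 × 10/4.999 = 100 m³/s.

U_p ≈ 100 m³/s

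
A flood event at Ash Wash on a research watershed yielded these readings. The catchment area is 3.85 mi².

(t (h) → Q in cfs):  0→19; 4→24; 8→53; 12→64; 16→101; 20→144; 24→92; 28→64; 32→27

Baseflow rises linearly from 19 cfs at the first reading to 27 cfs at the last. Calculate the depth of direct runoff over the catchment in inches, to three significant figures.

d ≈ 0.613 in

Direct runoff: 0.00, 4.00, 32.00, 42.00, 78.00, 120.00, 67.00, 38.00, 0.00 cfs; ΣQ_DR = 381.0 cfs.
V = ΣQ_DR · Δt = 381.0 × 14400 s = 5.486 × 10^6 ft³.
Over A = 3.85 mi², depth = V / A = 0.613 in.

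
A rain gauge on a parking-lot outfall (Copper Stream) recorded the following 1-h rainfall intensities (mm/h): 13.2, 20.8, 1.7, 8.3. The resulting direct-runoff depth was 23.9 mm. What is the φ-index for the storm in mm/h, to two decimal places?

Only the 3 blocks with intensity above φ contribute runoff: 13.2, 20.8, 8.3 mm/h.
Σ(I−φ)·Δt = d  ⇒  (13.2+20.8+8.3 − 3φ)·1 = 23.9
φ = (42.30 − 23.9/1) / 3 = 6.13 mm/h.

φ ≈ 6.13 mm/h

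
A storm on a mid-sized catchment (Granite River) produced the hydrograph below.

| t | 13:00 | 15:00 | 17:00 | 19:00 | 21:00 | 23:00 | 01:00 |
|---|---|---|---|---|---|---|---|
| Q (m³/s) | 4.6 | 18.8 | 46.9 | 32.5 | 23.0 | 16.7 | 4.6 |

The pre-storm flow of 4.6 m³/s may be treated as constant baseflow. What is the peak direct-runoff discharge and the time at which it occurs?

Q_p = 42.3 m³/s at t = 17:00

Subtracting baseflow gives direct-runoff ordinates: 0.0, 14.2, 42.3, 27.9, 18.4, 12.1, 0.0 m³/s.
The maximum is 42.3 m³/s, occurring at the reading for t = 17:00.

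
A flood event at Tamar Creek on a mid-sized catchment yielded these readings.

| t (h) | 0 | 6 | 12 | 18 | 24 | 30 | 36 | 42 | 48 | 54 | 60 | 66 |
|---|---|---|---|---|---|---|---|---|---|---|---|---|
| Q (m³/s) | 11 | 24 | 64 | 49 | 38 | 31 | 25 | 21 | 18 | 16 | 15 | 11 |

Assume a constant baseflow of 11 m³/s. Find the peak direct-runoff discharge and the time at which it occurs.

Subtracting baseflow gives direct-runoff ordinates: 0.0, 13.0, 53.0, 38.0, 27.0, 20.0, 14.0, 10.0, 7.0, 5.0, 4.0, 0.0 m³/s.
The maximum is 53.0 m³/s, occurring at the reading for t = 12 h.

Q_p = 53.0 m³/s at t = 12 h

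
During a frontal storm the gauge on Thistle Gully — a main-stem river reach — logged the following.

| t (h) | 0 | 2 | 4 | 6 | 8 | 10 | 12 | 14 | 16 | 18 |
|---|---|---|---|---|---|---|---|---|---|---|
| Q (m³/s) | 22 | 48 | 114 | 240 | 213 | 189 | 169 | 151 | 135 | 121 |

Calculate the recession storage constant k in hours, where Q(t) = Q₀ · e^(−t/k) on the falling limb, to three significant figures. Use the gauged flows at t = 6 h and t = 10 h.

k ≈ 16.7 h

On the falling limb, Q drops from 240 to 189 m³/s between t = 6 h and t = 10 h (Δt = 4 h).
k = −Δt / ln(Q₂/Q₁) = −4 / ln(189/240) = 16.7 h.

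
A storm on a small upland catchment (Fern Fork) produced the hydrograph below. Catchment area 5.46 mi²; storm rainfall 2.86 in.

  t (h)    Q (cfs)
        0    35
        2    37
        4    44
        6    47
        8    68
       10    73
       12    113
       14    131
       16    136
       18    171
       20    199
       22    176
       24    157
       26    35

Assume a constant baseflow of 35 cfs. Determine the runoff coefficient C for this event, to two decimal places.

ΣQ_DR = 932.0 cfs; V = ΣQ_DR·Δt = 6.710 × 10^6 ft³.
Runoff depth d = V / A = 0.5290 in.
C = d / P = 0.5290 / 2.86 = 0.18.

C ≈ 0.18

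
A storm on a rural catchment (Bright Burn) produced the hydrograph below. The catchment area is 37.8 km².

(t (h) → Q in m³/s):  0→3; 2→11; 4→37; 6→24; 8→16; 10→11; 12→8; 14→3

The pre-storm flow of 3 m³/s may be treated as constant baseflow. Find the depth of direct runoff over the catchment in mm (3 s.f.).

Direct runoff: 0.0, 8.0, 34.0, 21.0, 13.0, 8.0, 5.0, 0.0 m³/s; ΣQ_DR = 89.00 m³/s.
V = ΣQ_DR · Δt = 89.00 × 7200 s = 6.408 × 10^5 m³.
Over A = 37.8 km², depth = V / A = 17.0 mm.

d ≈ 17.0 mm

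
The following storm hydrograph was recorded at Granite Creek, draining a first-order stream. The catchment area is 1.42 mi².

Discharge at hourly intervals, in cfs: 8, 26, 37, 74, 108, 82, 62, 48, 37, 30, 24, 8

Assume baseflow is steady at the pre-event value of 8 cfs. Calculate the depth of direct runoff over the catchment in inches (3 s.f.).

Direct runoff: 0.0, 18.0, 29.0, 66.0, 100.0, 74.0, 54.0, 40.0, 29.0, 22.0, 16.0, 0.0 cfs; ΣQ_DR = 448.0 cfs.
V = ΣQ_DR · Δt = 448.0 × 3600 s = 1.613 × 10^6 ft³.
Over A = 1.42 mi², depth = V / A = 0.489 in.

d ≈ 0.489 in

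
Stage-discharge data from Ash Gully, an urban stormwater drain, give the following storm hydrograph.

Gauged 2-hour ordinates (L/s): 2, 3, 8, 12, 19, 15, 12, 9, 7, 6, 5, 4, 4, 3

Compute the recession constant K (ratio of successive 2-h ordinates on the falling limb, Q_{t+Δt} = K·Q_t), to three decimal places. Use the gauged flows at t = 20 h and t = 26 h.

K ≈ 0.843

Using the recession-limb readings at t = 20 h and t = 26 h: Q falls from 5 to 3 L/s over 3 intervals.
K = (Q₂/Q₁)^(1/3) = (3/5)^(1/3) = 0.843.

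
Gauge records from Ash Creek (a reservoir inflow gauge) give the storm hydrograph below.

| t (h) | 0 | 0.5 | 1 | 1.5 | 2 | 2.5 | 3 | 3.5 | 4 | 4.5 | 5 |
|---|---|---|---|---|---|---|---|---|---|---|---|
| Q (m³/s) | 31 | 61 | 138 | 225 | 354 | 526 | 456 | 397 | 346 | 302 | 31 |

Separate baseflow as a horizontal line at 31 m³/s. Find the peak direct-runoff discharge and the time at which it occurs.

Q_p = 495.0 m³/s at t = 2.5 h

Subtracting baseflow gives direct-runoff ordinates: 0.0, 30.0, 107.0, 194.0, 323.0, 495.0, 425.0, 366.0, 315.0, 271.0, 0.0 m³/s.
The maximum is 495.0 m³/s, occurring at the reading for t = 2.5 h.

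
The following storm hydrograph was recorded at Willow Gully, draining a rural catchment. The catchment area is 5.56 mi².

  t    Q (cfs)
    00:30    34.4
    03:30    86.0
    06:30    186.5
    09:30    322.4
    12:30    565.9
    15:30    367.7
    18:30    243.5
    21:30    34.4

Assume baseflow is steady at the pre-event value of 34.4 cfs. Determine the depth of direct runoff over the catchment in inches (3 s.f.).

Direct runoff: 0.0, 51.6, 152.1, 288.0, 531.5, 333.3, 209.1, 0.0 cfs; ΣQ_DR = 1566 cfs.
V = ΣQ_DR · Δt = 1566 × 10800 s = 1.691 × 10^7 ft³.
Over A = 5.56 mi², depth = V / A = 1.31 in.

d ≈ 1.31 in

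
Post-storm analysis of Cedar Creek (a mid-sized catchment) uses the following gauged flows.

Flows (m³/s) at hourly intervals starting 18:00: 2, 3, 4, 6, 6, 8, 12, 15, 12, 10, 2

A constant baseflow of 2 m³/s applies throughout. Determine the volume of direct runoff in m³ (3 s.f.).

V ≈ 2.09 × 10^5 m³

Direct-runoff ordinates (Q − Q_b): 0.0, 1.0, 2.0, 4.0, 4.0, 6.0, 10.0, 13.0, 10.0, 8.0, 0.0 m³/s.
ΣQ_DR = 58.00 m³/s.
With Δt = 1 h = 3600 s, V = ΣQ_DR · Δt = 58.00 × 3600 = 2.09 × 10^5 m³.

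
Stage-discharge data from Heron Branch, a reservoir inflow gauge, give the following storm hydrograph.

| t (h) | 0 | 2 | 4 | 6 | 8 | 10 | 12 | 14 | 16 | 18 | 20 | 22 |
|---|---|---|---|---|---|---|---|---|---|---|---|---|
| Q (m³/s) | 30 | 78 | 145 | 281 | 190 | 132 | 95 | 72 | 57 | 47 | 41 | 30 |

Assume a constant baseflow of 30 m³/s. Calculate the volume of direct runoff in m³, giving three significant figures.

Direct-runoff ordinates (Q − Q_b): 0.0, 48.0, 115.0, 251.0, 160.0, 102.0, 65.0, 42.0, 27.0, 17.0, 11.0, 0.0 m³/s.
ΣQ_DR = 838.0 m³/s.
With Δt = 2 h = 7200 s, V = ΣQ_DR · Δt = 838.0 × 7200 = 6.03 × 10^6 m³.

V ≈ 6.03 × 10^6 m³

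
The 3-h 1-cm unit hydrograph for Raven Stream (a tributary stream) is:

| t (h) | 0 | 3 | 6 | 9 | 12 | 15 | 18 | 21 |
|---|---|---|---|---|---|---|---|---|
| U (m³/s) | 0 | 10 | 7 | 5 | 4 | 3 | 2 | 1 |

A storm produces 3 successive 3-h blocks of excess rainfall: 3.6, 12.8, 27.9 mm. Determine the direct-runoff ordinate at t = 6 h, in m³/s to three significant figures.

Q ≈ 15.3 m³/s

By discrete convolution, Q_j = Σ (P_i / 10 mm) · U_{j−i}.
At t = 6 h (j=2): Q = (3.6/10)·7 + (12.8/10)·10 + (27.9/10)·0 = 15.3 m³/s.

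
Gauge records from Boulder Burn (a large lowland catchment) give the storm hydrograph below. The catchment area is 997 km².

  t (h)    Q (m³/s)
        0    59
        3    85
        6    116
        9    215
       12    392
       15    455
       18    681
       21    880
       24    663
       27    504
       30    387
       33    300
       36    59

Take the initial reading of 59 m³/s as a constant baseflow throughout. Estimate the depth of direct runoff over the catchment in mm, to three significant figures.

d ≈ 43.6 mm

Direct runoff: 0.0, 26.0, 57.0, 156.0, 333.0, 396.0, 622.0, 821.0, 604.0, 445.0, 328.0, 241.0, 0.0 m³/s; ΣQ_DR = 4029 m³/s.
V = ΣQ_DR · Δt = 4029 × 10800 s = 4.351 × 10^7 m³.
Over A = 997 km², depth = V / A = 43.6 mm.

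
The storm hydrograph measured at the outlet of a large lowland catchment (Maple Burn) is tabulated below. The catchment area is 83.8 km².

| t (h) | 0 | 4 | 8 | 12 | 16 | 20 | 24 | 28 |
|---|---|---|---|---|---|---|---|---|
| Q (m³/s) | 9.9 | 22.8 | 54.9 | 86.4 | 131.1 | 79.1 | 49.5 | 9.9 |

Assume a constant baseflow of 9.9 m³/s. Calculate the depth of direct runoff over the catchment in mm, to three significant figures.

d ≈ 62.6 mm

Direct runoff: 0.0, 12.9, 45.0, 76.5, 121.2, 69.2, 39.6, 0.0 m³/s; ΣQ_DR = 364.4 m³/s.
V = ΣQ_DR · Δt = 364.4 × 14400 s = 5.247 × 10^6 m³.
Over A = 83.8 km², depth = V / A = 62.6 mm.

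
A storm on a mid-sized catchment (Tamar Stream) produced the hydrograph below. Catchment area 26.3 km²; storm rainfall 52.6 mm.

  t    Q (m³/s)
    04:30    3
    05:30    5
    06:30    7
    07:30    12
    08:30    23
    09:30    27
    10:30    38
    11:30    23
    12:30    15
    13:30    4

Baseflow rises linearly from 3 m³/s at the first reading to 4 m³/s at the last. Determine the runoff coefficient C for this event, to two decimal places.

C ≈ 0.32

ΣQ_DR = 122.0 m³/s; V = ΣQ_DR·Δt = 4.392 × 10^5 m³.
Runoff depth d = V / A = 16.70 mm.
C = d / P = 16.70 / 52.6 = 0.32.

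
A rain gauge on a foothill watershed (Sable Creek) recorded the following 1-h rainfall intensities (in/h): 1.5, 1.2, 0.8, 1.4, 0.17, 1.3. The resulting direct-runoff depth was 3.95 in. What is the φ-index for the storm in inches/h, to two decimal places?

Only the 5 blocks with intensity above φ contribute runoff: 1.5, 1.2, 0.8, 1.4, 1.3 in/h.
Σ(I−φ)·Δt = d  ⇒  (1.5+1.2+0.8+1.4+1.3 − 5φ)·1 = 3.95
φ = (6.200 − 3.95/1) / 5 = 0.45 in/h.

φ ≈ 0.45 in/h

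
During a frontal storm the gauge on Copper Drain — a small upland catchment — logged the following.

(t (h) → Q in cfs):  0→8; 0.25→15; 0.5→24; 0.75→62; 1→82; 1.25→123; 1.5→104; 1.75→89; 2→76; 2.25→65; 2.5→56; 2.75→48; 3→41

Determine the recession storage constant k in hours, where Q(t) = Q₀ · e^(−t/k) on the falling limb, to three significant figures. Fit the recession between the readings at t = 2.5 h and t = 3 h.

k ≈ 1.60 h

On the falling limb, Q drops from 56 to 41 cfs between t = 2.5 h and t = 3 h (Δt = 0.5 h).
k = −Δt / ln(Q₂/Q₁) = −0.5 / ln(41/56) = 1.60 h.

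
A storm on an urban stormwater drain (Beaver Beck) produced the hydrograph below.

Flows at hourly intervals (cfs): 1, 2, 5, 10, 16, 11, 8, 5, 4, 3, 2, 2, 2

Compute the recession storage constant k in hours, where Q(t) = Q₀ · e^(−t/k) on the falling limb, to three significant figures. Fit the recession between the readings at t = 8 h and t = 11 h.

On the falling limb, Q drops from 4 to 2 cfs between t = 8 h and t = 11 h (Δt = 3 h).
k = −Δt / ln(Q₂/Q₁) = −3 / ln(2/4) = 4.33 h.

k ≈ 4.33 h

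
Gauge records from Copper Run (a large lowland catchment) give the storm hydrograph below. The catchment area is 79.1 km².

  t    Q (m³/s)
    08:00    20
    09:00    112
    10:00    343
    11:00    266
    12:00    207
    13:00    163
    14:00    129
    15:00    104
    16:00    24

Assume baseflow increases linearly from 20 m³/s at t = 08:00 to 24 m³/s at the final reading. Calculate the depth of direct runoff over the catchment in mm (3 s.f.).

d ≈ 53.2 mm

Direct runoff: 0.00, 91.50, 322.00, 244.50, 185.00, 140.50, 106.00, 80.50, 0.00 m³/s; ΣQ_DR = 1170 m³/s.
V = ΣQ_DR · Δt = 1170 × 3600 s = 4.212 × 10^6 m³.
Over A = 79.1 km², depth = V / A = 53.2 mm.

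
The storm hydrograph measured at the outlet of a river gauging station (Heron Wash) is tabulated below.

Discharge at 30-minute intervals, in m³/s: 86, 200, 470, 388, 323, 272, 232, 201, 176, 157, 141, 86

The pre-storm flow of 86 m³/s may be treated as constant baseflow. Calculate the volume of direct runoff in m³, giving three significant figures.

Direct-runoff ordinates (Q − Q_b): 0.0, 114.0, 384.0, 302.0, 237.0, 186.0, 146.0, 115.0, 90.0, 71.0, 55.0, 0.0 m³/s.
ΣQ_DR = 1700 m³/s.
With Δt = 0.5 h = 1800 s, V = ΣQ_DR · Δt = 1700 × 1800 = 3.06 × 10^6 m³.

V ≈ 3.06 × 10^6 m³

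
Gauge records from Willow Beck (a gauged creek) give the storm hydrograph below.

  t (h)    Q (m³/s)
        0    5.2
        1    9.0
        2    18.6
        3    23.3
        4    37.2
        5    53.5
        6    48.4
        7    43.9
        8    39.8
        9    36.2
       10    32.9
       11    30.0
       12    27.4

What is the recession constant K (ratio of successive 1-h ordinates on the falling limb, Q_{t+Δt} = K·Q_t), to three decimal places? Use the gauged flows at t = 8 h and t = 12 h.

Using the recession-limb readings at t = 8 h and t = 12 h: Q falls from 39.8 to 27.4 m³/s over 4 intervals.
K = (Q₂/Q₁)^(1/4) = (27.4/39.8)^(1/4) = 0.911.

K ≈ 0.911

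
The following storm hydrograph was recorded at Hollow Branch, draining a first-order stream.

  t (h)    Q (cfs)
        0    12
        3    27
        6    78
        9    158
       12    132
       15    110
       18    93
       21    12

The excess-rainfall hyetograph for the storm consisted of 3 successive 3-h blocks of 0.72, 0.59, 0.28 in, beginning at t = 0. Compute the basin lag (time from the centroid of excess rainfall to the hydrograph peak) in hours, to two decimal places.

t_L ≈ 5.33 h

Centroid of excess rainfall: t_c = Σ P_i·t̄_i / ΣP_i = 3.6698 h (block centres at 1.5, 4.5, 7.5 h).
Hydrograph peak occurs at t = 9 h, so basin lag t_L = 9 − 3.6698 = 5.33 h.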